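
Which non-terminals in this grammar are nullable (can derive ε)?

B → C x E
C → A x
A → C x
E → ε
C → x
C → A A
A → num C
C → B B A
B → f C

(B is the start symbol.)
{ 'E' }

ε-productions: E → ε
So E is immediately nullable.
No further non-terminal can be added: every production for the remaining non-terminals contains a terminal or a non-nullable non-terminal.
Nullable = { 'E' }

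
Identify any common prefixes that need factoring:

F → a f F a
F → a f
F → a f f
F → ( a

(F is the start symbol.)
Left-factoring is needed when two productions for the same non-terminal
share a common prefix on the right-hand side.

Productions for F:
  F → a f F a
  F → a f
  F → a f f
  F → ( a

Found common prefix 'a f' in productions for F

Answer: Yes, F has productions with common prefix 'a f'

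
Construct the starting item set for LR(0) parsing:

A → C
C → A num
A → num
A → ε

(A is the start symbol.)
{ [A → . C], [A → . num], [A → .], [A' → . A], [C → . A num] }

First, augment the grammar with A' → A
I₀ = CLOSURE({ [A' → . A] }):
  [A' → . A] has the dot before A: add [A → . C], [A → . num], [A → .]
  [A → . C] has the dot before C: add [C → . A num]
No further items can be added.

I₀ = { [A → . C], [A → . num], [A → .], [A' → . A], [C → . A num] }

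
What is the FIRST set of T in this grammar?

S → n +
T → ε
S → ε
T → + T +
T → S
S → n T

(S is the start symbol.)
FIRST sets of the other non-terminals involved (by the same procedure, iterated to a fixed point):
  FIRST(S) = { 'n', ε }

From T → ε:
  - ε-production, so ε ∈ FIRST(T)
From T → + T +:
  - '+' is a terminal: add '+' and stop
From T → S:
  - S is a non-terminal: add FIRST(S) \ {ε} = { 'n' }
    S is nullable and nothing follows, so the whole right-hand side can vanish: ε ∈ FIRST(T)

Collecting: FIRST(T) = { '+', 'n', ε }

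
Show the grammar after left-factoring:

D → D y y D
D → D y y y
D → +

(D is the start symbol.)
Left-factoring transforms A → αβ₁ | αβ₂ into A → αA' and A' → β₁ | β₂
(α is the longest common prefix among the alternatives). Repeat until
no nonterminal has two alternatives with a common prefix.

Round 1: D has alternatives sharing prefix 'D y y'. Introduce D': D → D y y D'
  Add: D' → D
  Add: D' → y

No remaining common prefixes — done.

Resulting grammar:
D → D y y D'
D' → D
D' → y
D → +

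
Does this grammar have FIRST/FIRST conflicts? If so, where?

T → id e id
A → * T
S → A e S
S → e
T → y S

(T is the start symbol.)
No FIRST/FIRST conflicts.

A FIRST/FIRST conflict occurs when two productions N → α and N → β for the same non-terminal have FIRST(α) ∩ FIRST(β) ≠ ∅ (with ε ∈ FIRST of a nullable right-hand side, so two nullable alternatives also conflict).

FIRST sets of the non-terminals at (or reachable through a nullable prefix from) the front of some alternative:
  FIRST(A) = { '*' }

Productions for T:
  T → id e id: FIRST = { 'id' }
  T → y S: FIRST = { 'y' }
Productions for S:
  S → A e S: FIRST = { '*' }
  S → e: FIRST = { 'e' }
A has only one production, so no FIRST/FIRST conflict is possible there.

All alternatives of each non-terminal have pairwise disjoint FIRST sets.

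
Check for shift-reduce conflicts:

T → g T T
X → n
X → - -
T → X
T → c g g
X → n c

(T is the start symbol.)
A shift-reduce conflict occurs when an LR(0) state has both:
  - a complete (reduce) item [A → α .] (dot at the end), and
  - a shift item [B → β . c γ] (dot before a terminal).

Augment with T' → T and build the canonical LR(0) collection (I0 = CLOSURE({[T' → . T]}), then GOTO on every symbol after a dot until no new states appear). It has 13 states:
  I0: { [T → . X], [T → . c g g], [T → . g T T], [T' → . T], [X → . - -], [X → . n c], [X → . n] }  — shift
  I1: { [X → - . -] }  — shift
  I2: { [T' → T .] }  — accept
  I3: { [T → X .] }  — reduce
  I4: { [T → c . g g] }  — shift
  I5: { [T → . X], [T → . c g g], [T → . g T T], [T → g . T T], [X → . - -], [X → . n c], [X → . n] }  — shift
  I6: { [X → n . c], [X → n .] }  — shift, reduce
  I7: { [X → n c .] }  — reduce
  I8: { [T → . X], [T → . c g g], [T → . g T T], [T → g T . T], [X → . - -], [X → . n c], [X → . n] }  — shift
  I9: { [T → g T T .] }  — reduce
  I10: { [T → c g . g] }  — shift
  I11: { [T → c g g .] }  — reduce
  I12: { [X → - - .] }  — reduce

I6 contains reduce item [X → n .] and shift item [X → n . c] — shift-reduce conflict.

Answer: Yes — I6: [X → n .] vs [X → n . c]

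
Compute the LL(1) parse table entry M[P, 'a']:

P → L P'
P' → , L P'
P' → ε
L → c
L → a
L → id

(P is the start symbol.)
P → L P'

To find M[P, 'a'], we find productions for P where 'a' is in the predict set (PREDICT(N → α) = (FIRST(α) \ {ε}) ∪ (FOLLOW(N) if α ⇒* ε)).

Relevant sets:
  FIRST(L) = { 'a', 'c', 'id' }

P → L P': PREDICT = { 'a', 'c', 'id' }
  'a' is in predict set, so this production goes in M[P, 'a']

M[P, 'a'] = P → L P'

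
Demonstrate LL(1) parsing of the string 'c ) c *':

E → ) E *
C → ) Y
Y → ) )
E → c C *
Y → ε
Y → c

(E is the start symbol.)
Stack is shown with the top on the left.

Stack    Input      Action
--------------------------
E $      c ) c * $  output E → c C *
c C * $  c ) c * $  match 'c'
C * $    ) c * $    output C → ) Y
) Y * $  ) c * $    match ')'
Y * $    c * $      output Y → c
c * $    c * $      match 'c'
* $      * $        match '*'
$        $          accept

The string is accepted.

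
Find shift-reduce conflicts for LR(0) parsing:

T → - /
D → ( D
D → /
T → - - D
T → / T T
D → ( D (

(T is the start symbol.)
Augment with T' → T and build the canonical LR(0) collection (I0 = CLOSURE({[T' → . T]}), then GOTO on every symbol after a dot until no new states appear). It has 13 states:
  I0: { [T → . - - D], [T → . - /], [T → . / T T], [T' → . T] }  — shift
  I1: { [T → - . - D], [T → - . /] }  — shift
  I2: { [T → . - - D], [T → . - /], [T → . / T T], [T → / . T T] }  — shift
  I3: { [T' → T .] }  — accept
  I4: { [T → . - - D], [T → . - /], [T → . / T T], [T → / T . T] }  — shift
  I5: { [T → / T T .] }  — reduce
  I6: { [D → . ( D (], [D → . ( D], [D → . /], [T → - - . D] }  — shift
  I7: { [T → - / .] }  — reduce
  I8: { [D → ( . D (], [D → ( . D], [D → . ( D (], [D → . ( D], [D → . /] }  — shift
  I9: { [D → / .] }  — reduce
  I10: { [T → - - D .] }  — reduce
  I11: { [D → ( D . (], [D → ( D .] }  — shift, reduce
  I12: { [D → ( D ( .] }  — reduce

I11 contains reduce item [D → ( D .] and shift item [D → ( D . (] — shift-reduce conflict.

Answer: Yes — I11: [D → ( D .] vs [D → ( D . (]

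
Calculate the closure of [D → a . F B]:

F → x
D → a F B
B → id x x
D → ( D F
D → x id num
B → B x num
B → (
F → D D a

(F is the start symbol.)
{ [D → . ( D F], [D → . a F B], [D → . x id num], [D → a . F B], [F → . D D a], [F → . x] }

Start with: [D → a . F B]
  [D → a . F B] has the dot before F: add [F → . x], [F → . D D a]
  [F → . D D a] has the dot before D: add [D → . a F B], [D → . ( D F], [D → . x id num]
No further items can be added.

CLOSURE = { [D → . ( D F], [D → . a F B], [D → . x id num], [D → a . F B], [F → . D D a], [F → . x] }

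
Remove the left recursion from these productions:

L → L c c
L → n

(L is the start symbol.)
L → n L'
L' → c c L'
L' → ε

L is directly left-recursive. The standard transformation for
  A → A α₁ | ... | A α_m | β₁ | ... | β_n
is
  A  → β₁ A' | ... | β_n A'
  A' → α₁ A' | ... | α_m A' | ε

L → n becomes L → n L'
L → L c c becomes L' → c c L'
Add L' → ε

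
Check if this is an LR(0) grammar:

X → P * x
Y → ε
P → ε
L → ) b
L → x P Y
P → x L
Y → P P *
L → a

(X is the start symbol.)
A grammar is LR(0) if no state in the canonical LR(0) collection has:
  - both a shift item (dot before a terminal) and a complete item (shift-reduce conflict), or
  - two or more complete items (reduce-reduce conflict; the accept item [X' → X .] counts as a complete item here).

Augment with X' → X and build the canonical LR(0) collection (I0 = CLOSURE({[X' → . X]}), then GOTO on every symbol after a dot until no new states appear). It has 16 states:
  I0: { [P → . x L], [P → .], [X → . P * x], [X' → . X] }  — shift, reduce
  I1: { [X → P . * x] }  — shift
  I2: { [X' → X .] }  — accept
  I3: { [L → . ) b], [L → . a], [L → . x P Y], [P → x . L] }  — shift
  I4: { [L → ) . b] }  — shift
  I5: { [P → x L .] }  — reduce
  I6: { [L → a .] }  — reduce
  I7: { [L → x . P Y], [P → . x L], [P → .] }  — shift, reduce
  I8: { [L → x P . Y], [P → . x L], [P → .], [Y → . P P *], [Y → .] }  — shift, 2 reduces
  I9: { [P → . x L], [P → .], [Y → P . P *] }  — shift, reduce
  I10: { [L → x P Y .] }  — reduce
  I11: { [Y → P P . *] }  — shift
  I12: { [Y → P P * .] }  — reduce
  I13: { [L → ) b .] }  — reduce
  I14: { [X → P * . x] }  — shift
  I15: { [X → P * x .] }  — reduce

Conflict in state I0:
  Shift-reduce conflict between [P → .] and [P → . x L]
So the grammar is NOT LR(0).

Answer: No. Shift-reduce conflict between [P → .] and [P → . x L]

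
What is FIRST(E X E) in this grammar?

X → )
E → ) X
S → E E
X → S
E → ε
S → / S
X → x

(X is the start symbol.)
{ ')', '/', 'x', ε }

FIRST sets of the non-terminals involved (from the grammar, by fixed-point iteration):
  FIRST(E) = { ')', ε }
  FIRST(X) = { ')', '/', 'x', ε }

To compute FIRST(E X E), process the symbols left to right:
Symbol E is a non-terminal. Add FIRST(E) \ {ε} = { ')' }
E is nullable (ε ∈ FIRST(E)), continue to the next symbol.
Symbol X is a non-terminal. Add FIRST(X) \ {ε} = { ')', '/', 'x' }
X is nullable (ε ∈ FIRST(X)), continue to the next symbol.
Symbol E is a non-terminal. Add FIRST(E) \ {ε} = { ')' }
E is nullable (ε ∈ FIRST(E)), continue to the next symbol.
All symbols are nullable, so ε is in the result.
FIRST(E X E) = { ')', '/', 'x', ε }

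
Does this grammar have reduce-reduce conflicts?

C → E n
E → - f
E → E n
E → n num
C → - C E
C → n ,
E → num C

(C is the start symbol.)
Yes — I9: [C → E n .] vs [E → E n .]

Augment with C' → C and build the canonical LR(0) collection (I0 = CLOSURE({[C' → . C]}), then GOTO on every symbol after a dot until no new states appear). It has 16 states:
  I0: { [C → . - C E], [C → . E n], [C → . n ,], [C' → . C], [E → . - f], [E → . E n], [E → . n num], [E → . num C] }  — shift
  I1: { [C → - . C E], [C → . - C E], [C → . E n], [C → . n ,], [E → - . f], [E → . - f], [E → . E n], [E → . n num], [E → . num C] }  — shift
  I2: { [C' → C .] }  — accept
  I3: { [C → E . n], [E → E . n] }  — shift
  I4: { [C → n . ,], [E → n . num] }  — shift
  I5: { [C → . - C E], [C → . E n], [C → . n ,], [E → . - f], [E → . E n], [E → . n num], [E → . num C], [E → num . C] }  — shift
  I6: { [E → num C .] }  — reduce
  I7: { [C → n , .] }  — reduce
  I8: { [E → n num .] }  — reduce
  I9: { [C → E n .], [E → E n .] }  — 2 reduces
  I10: { [C → - C . E], [E → . - f], [E → . E n], [E → . n num], [E → . num C] }  — shift
  I11: { [E → - f .] }  — reduce
  I12: { [E → - . f] }  — shift
  I13: { [C → - C E .], [E → E . n] }  — shift, reduce
  I14: { [E → n . num] }  — shift
  I15: { [E → E n .] }  — reduce

I9 contains complete items [C → E n .], [E → E n .] — reduce-reduce conflict.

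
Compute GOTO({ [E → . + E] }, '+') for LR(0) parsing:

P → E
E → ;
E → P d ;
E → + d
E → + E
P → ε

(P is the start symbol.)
{ [E → + . E], [E → . + E], [E → . + d], [E → . ;], [E → . P d ;], [P → . E], [P → .] }

GOTO(I, '+') = CLOSURE({ [A → αX.β] : [A → α.Xβ] ∈ I, X = '+' })

Items with dot before '+', with the dot advanced:
  [E → . + E] → [E → + . E]
Closure of the advanced items:
  [E → + . E] has the dot before E: add [E → . ;], [E → . P d ;], [E → . + d], [E → . + E]
  [E → . P d ;] has the dot before P: add [P → . E], [P → .]

GOTO = { [E → + . E], [E → . + E], [E → . + d], [E → . ;], [E → . P d ;], [P → . E], [P → .] }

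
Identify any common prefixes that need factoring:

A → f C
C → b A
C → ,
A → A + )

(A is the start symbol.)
Left-factoring is needed when two productions for the same non-terminal
share a common prefix on the right-hand side.

Productions for A:
  A → f C
  A → A + )
Productions for C:
  C → b A
  C → ,

No common prefixes found.

Answer: No, left-factoring is not needed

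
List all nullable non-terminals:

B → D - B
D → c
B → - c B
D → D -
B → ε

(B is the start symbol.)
A non-terminal is nullable if it can derive ε (the empty string): either it has an ε-production, or it has a production whose right-hand side consists entirely of nullable non-terminals.

ε-productions: B → ε
So B is immediately nullable.
No further non-terminal can be added: every production for the remaining non-terminals contains a terminal or a non-nullable non-terminal.
Nullable = { 'B' }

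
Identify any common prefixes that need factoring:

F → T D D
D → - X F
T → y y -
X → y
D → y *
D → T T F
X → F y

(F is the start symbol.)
Left-factoring is needed when two productions for the same non-terminal
share a common prefix on the right-hand side.

Productions for D:
  D → - X F
  D → y *
  D → T T F
Productions for X:
  X → y
  X → F y

No common prefixes found.

Answer: No, left-factoring is not needed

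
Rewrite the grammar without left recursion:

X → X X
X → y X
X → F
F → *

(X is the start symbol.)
X → y X X'
X → F X'
X' → X X'
X' → ε
F → *

X is directly left-recursive. The standard transformation for
  A → A α₁ | ... | A α_m | β₁ | ... | β_n
is
  A  → β₁ A' | ... | β_n A'
  A' → α₁ A' | ... | α_m A' | ε

X → y X becomes X → y X X'
X → F becomes X → F X'
X → X X becomes X' → X X'
Add X' → ε

Productions for other non-terminals are unchanged:
  F → *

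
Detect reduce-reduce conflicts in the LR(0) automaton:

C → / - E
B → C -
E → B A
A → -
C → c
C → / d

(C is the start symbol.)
No reduce-reduce conflicts

Augment with C' → C and build the canonical LR(0) collection (I0 = CLOSURE({[C' → . C]}), then GOTO on every symbol after a dot until no new states appear). It has 12 states:
  I0: { [C → . / - E], [C → . / d], [C → . c], [C' → . C] }  — shift
  I1: { [C → / . - E], [C → / . d] }  — shift
  I2: { [C' → C .] }  — accept
  I3: { [C → c .] }  — reduce
  I4: { [B → . C -], [C → . / - E], [C → . / d], [C → . c], [C → / - . E], [E → . B A] }  — shift
  I5: { [C → / d .] }  — reduce
  I6: { [A → . -], [E → B . A] }  — shift
  I7: { [B → C . -] }  — shift
  I8: { [C → / - E .] }  — reduce
  I9: { [B → C - .] }  — reduce
  I10: { [A → - .] }  — reduce
  I11: { [E → B A .] }  — reduce

No state contains more than one complete item.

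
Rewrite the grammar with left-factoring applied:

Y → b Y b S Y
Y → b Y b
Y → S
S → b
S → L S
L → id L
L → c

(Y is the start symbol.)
Y → b Y b Y'
Y' → S Y
Y' → ε
Y → S
S → b
S → L S
L → id L
L → c

Left-factoring transforms A → αβ₁ | αβ₂ into A → αA' and A' → β₁ | β₂
(α is the longest common prefix among the alternatives). Repeat until
no nonterminal has two alternatives with a common prefix.

Round 1: Y has alternatives sharing prefix 'b Y b'. Introduce Y': Y → b Y b Y'
  Add: Y' → S Y
  Add: Y' → ε

No remaining common prefixes — done.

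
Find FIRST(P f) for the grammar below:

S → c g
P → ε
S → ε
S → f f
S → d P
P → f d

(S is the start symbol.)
FIRST sets of the non-terminals involved (from the grammar, by fixed-point iteration):
  FIRST(P) = { 'f', ε }

To compute FIRST(P f), process the symbols left to right:
Symbol P is a non-terminal. Add FIRST(P) \ {ε} = { 'f' }
P is nullable (ε ∈ FIRST(P)), continue to the next symbol.
Symbol f is a terminal. Add 'f' and stop.
FIRST(P f) = { 'f' }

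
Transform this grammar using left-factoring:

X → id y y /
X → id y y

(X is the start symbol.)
X → id y y X'
X' → /
X' → ε

Left-factoring transforms A → αβ₁ | αβ₂ into A → αA' and A' → β₁ | β₂
(α is the longest common prefix among the alternatives). Repeat until
no nonterminal has two alternatives with a common prefix.

Round 1: X has alternatives sharing prefix 'id y y'. Introduce X': X → id y y X'
  Add: X' → /
  Add: X' → ε

No remaining common prefixes — done.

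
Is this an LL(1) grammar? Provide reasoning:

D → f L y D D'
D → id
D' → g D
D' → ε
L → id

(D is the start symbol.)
No. Predict set conflict for D': { 'g' }

A grammar is LL(1) if for each non-terminal N with multiple productions, the predict sets of those productions are pairwise disjoint, where PREDICT(N → α) = (FIRST(α) \ {ε}) ∪ (FOLLOW(N) if α ⇒* ε).

Relevant sets:
  FOLLOW(D') = { $, 'g' }

For D:
  PREDICT(D → f L y D D') = { 'f' }
  PREDICT(D → id) = { 'id' }
For D':
  PREDICT(D' → g D) = { 'g' }
  PREDICT(D' → ε) = { $, 'g' }
L has a single production, so nothing to check there.

Conflict found: Predict set conflict for D': { 'g' }
The grammar is NOT LL(1).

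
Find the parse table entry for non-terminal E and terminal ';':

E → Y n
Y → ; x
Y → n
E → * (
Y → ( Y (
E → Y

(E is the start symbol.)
E → Y n, E → Y

To find M[E, ';'], we find productions for E where ';' is in the predict set (PREDICT(N → α) = (FIRST(α) \ {ε}) ∪ (FOLLOW(N) if α ⇒* ε)).

Relevant sets:
  FIRST(Y) = { '(', ';', 'n' }

E → Y n: PREDICT = { '(', ';', 'n' }
  ';' is in predict set, so this production goes in M[E, ';']
E → * (: PREDICT = { '*' }
E → Y: PREDICT = { '(', ';', 'n' }
  ';' is in predict set, so this production goes in M[E, ';']

M[E, ';'] = E → Y n, E → Y  (a multiply-defined cell — the grammar is not LL(1))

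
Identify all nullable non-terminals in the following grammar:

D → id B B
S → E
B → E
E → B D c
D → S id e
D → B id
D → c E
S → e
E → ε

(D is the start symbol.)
{ 'B', 'E', 'S' }

ε-productions: E → ε
So E is immediately nullable.
S → E: every symbol on the right is nullable, so S is nullable too.
B → E: every symbol on the right is nullable, so B is nullable too.
No further non-terminal can be added: every production for the remaining non-terminals contains a terminal or a non-nullable non-terminal.
Nullable = { 'B', 'E', 'S' }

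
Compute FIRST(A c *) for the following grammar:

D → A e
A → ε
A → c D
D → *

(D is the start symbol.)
FIRST sets of the non-terminals involved (from the grammar, by fixed-point iteration):
  FIRST(A) = { 'c', ε }

To compute FIRST(A c *), process the symbols left to right:
Symbol A is a non-terminal. Add FIRST(A) \ {ε} = { 'c' }
A is nullable (ε ∈ FIRST(A)), continue to the next symbol.
Symbol c is a terminal. Add 'c' and stop.
FIRST(A c *) = { 'c' }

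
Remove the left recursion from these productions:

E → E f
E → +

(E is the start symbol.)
E → + E'
E' → f E'
E' → ε

E is directly left-recursive. The standard transformation for
  A → A α₁ | ... | A α_m | β₁ | ... | β_n
is
  A  → β₁ A' | ... | β_n A'
  A' → α₁ A' | ... | α_m A' | ε

E → + becomes E → + E'
E → E f becomes E' → f E'
Add E' → ε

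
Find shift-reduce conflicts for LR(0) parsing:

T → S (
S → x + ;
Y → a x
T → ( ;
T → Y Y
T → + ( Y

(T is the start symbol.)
No shift-reduce conflicts

A shift-reduce conflict occurs when an LR(0) state has both:
  - a complete (reduce) item [A → α .] (dot at the end), and
  - a shift item [B → β . c γ] (dot before a terminal).

Augment with T' → T and build the canonical LR(0) collection (I0 = CLOSURE({[T' → . T]}), then GOTO on every symbol after a dot until no new states appear). It has 16 states:
  I0: { [S → . x + ;], [T → . ( ;], [T → . + ( Y], [T → . S (], [T → . Y Y], [T' → . T], [Y → . a x] }  — shift
  I1: { [T → ( . ;] }  — shift
  I2: { [T → + . ( Y] }  — shift
  I3: { [T → S . (] }  — shift
  I4: { [T' → T .] }  — accept
  I5: { [T → Y . Y], [Y → . a x] }  — shift
  I6: { [Y → a . x] }  — shift
  I7: { [S → x . + ;] }  — shift
  I8: { [S → x + . ;] }  — shift
  I9: { [S → x + ; .] }  — reduce
  I10: { [Y → a x .] }  — reduce
  I11: { [T → Y Y .] }  — reduce
  I12: { [T → S ( .] }  — reduce
  I13: { [T → + ( . Y], [Y → . a x] }  — shift
  I14: { [T → + ( Y .] }  — reduce
  I15: { [T → ( ; .] }  — reduce

No state contains both a complete item and a shift item.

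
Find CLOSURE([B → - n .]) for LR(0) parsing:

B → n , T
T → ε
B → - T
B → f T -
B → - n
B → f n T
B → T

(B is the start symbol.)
{ [B → - n .] }

To compute CLOSURE, for each item [A → α.Bβ] where B is a non-terminal, add [B → .γ] for all productions B → γ; repeat for the newly added items until nothing changes.

Start with: [B → - n .]
The dot is at the end, so nothing is added.

CLOSURE = { [B → - n .] }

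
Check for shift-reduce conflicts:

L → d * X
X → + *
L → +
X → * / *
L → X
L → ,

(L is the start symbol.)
Yes — I2: [L → + .] vs [X → + . *]

Augment with L' → L and build the canonical LR(0) collection (I0 = CLOSURE({[L' → . L]}), then GOTO on every symbol after a dot until no new states appear). It has 13 states:
  I0: { [L → . +], [L → . ,], [L → . X], [L → . d * X], [L' → . L], [X → . * / *], [X → . + *] }  — shift
  I1: { [X → * . / *] }  — shift
  I2: { [L → + .], [X → + . *] }  — shift, reduce
  I3: { [L → , .] }  — reduce
  I4: { [L' → L .] }  — accept
  I5: { [L → X .] }  — reduce
  I6: { [L → d . * X] }  — shift
  I7: { [L → d * . X], [X → . * / *], [X → . + *] }  — shift
  I8: { [X → + . *] }  — shift
  I9: { [L → d * X .] }  — reduce
  I10: { [X → + * .] }  — reduce
  I11: { [X → * / . *] }  — shift
  I12: { [X → * / * .] }  — reduce

I2 contains reduce item [L → + .] and shift item [X → + . *] — shift-reduce conflict.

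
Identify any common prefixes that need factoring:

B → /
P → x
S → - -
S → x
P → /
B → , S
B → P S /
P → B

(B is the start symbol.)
No, left-factoring is not needed

Left-factoring is needed when two productions for the same non-terminal
share a common prefix on the right-hand side.

Productions for B:
  B → /
  B → , S
  B → P S /
Productions for P:
  P → x
  P → /
  P → B
Productions for S:
  S → - -
  S → x

No common prefixes found.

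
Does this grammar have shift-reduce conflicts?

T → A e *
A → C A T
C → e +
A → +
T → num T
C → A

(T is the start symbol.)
A shift-reduce conflict occurs when an LR(0) state has both:
  - a complete (reduce) item [A → α .] (dot at the end), and
  - a shift item [B → β . c γ] (dot before a terminal).

Augment with T' → T and build the canonical LR(0) collection (I0 = CLOSURE({[T' → . T]}), then GOTO on every symbol after a dot until no new states appear). It has 13 states:
  I0: { [A → . +], [A → . C A T], [C → . A], [C → . e +], [T → . A e *], [T → . num T], [T' → . T] }  — shift
  I1: { [A → + .] }  — reduce
  I2: { [C → A .], [T → A . e *] }  — shift, reduce
  I3: { [A → . +], [A → . C A T], [A → C . A T], [C → . A], [C → . e +] }  — shift
  I4: { [T' → T .] }  — accept
  I5: { [C → e . +] }  — shift
  I6: { [A → . +], [A → . C A T], [C → . A], [C → . e +], [T → . A e *], [T → . num T], [T → num . T] }  — shift
  I7: { [T → num T .] }  — reduce
  I8: { [C → e + .] }  — reduce
  I9: { [A → . +], [A → . C A T], [A → C A . T], [C → . A], [C → . e +], [C → A .], [T → . A e *], [T → . num T] }  — shift, reduce
  I10: { [A → C A T .] }  — reduce
  I11: { [T → A e . *] }  — shift
  I12: { [T → A e * .] }  — reduce

I2 contains reduce item [C → A .] and shift item [T → A . e *] — shift-reduce conflict.
I9 contains reduce item [C → A .] and shift items [A → . +], [C → . e +], [T → . num T] — shift-reduce conflict.

Answer: Yes — I2: [C → A .] vs [T → A . e *]; I9: [C → A .] vs [A → . +]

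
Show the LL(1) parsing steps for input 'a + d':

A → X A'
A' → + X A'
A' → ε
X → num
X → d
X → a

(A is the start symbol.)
LL(1) parsing maintains a stack (initially the start symbol over $) and the input. At each step: if the stack top is a terminal, match it against the current input token; if it is a non-terminal N, replace it with the RHS of M[N, lookahead] (the unique production whose predict set contains the lookahead).

Stack is shown with the top on the left.

Stack     Input    Action
-------------------------
A $       a + d $  output A → X A'
X A' $    a + d $  output X → a
a A' $    a + d $  match 'a'
A' $      + d $    output A' → + X A'
+ X A' $  + d $    match '+'
X A' $    d $      output X → d
d A' $    d $      match 'd'
A' $      $        output A' → ε
$         $        accept

The string is accepted.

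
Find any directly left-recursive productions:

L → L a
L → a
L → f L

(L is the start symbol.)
Direct left recursion occurs when N → N α for some non-terminal N (the right-hand side begins with the left-hand side itself).

L → L a: LEFT RECURSIVE (starts with L)
L → a: starts with a
L → f L: starts with f

The grammar has direct left recursion on: L.

Answer: Yes, L is left-recursive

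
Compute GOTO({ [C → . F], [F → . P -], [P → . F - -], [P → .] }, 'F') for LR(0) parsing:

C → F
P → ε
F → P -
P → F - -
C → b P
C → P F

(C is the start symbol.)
{ [C → F .], [P → F . - -] }

GOTO(I, 'F') = CLOSURE({ [A → αX.β] : [A → α.Xβ] ∈ I, X = 'F' })

Items with dot before 'F', with the dot advanced:
  [C → . F] → [C → F .]
  [P → . F - -] → [P → F . - -]
Closure adds nothing (no advanced item has the dot before a non-terminal).

GOTO = { [C → F .], [P → F . - -] }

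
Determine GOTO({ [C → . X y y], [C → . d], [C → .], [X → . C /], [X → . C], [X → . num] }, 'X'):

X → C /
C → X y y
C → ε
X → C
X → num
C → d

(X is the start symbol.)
GOTO(I, 'X') = CLOSURE({ [A → αX.β] : [A → α.Xβ] ∈ I, X = 'X' })

Items with dot before 'X', with the dot advanced:
  [C → . X y y] → [C → X . y y]
Closure adds nothing (no advanced item has the dot before a non-terminal).

GOTO = { [C → X . y y] }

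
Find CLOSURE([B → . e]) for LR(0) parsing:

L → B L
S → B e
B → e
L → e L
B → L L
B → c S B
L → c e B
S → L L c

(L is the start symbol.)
{ [B → . e] }

Start with: [B → . e]
The dot precedes the terminal e, so nothing is added.

CLOSURE = { [B → . e] }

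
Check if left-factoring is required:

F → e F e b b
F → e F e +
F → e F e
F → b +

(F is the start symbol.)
Yes, F has productions with common prefix 'e F e'

Left-factoring is needed when two productions for the same non-terminal
share a common prefix on the right-hand side.

Productions for F:
  F → e F e b b
  F → e F e +
  F → e F e
  F → b +

Found common prefix 'e F e' in productions for F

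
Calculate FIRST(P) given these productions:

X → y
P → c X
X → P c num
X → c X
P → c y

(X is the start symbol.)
To compute FIRST(P), examine every production with P on the left-hand side, reading each right-hand side left to right until a non-nullable symbol is reached.

From P → c X:
  - c is a terminal: add 'c' and stop
From P → c y:
  - c is a terminal: add 'c' and stop

Collecting: FIRST(P) = { 'c' }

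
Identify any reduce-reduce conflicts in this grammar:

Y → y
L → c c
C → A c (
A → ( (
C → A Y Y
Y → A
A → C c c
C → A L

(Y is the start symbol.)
No reduce-reduce conflicts

A reduce-reduce conflict occurs when an LR(0) state has two complete items [A → α .] and [B → β .] — both call for a reduction, and with no lookahead the parser cannot choose between them.

Augment with Y' → Y and build the canonical LR(0) collection (I0 = CLOSURE({[Y' → . Y]}), then GOTO on every symbol after a dot until no new states appear). It has 15 states:
  I0: { [A → . ( (], [A → . C c c], [C → . A L], [C → . A Y Y], [C → . A c (], [Y → . A], [Y → . y], [Y' → . Y] }  — shift
  I1: { [A → ( . (] }  — shift
  I2: { [A → . ( (], [A → . C c c], [C → . A L], [C → . A Y Y], [C → . A c (], [C → A . L], [C → A . Y Y], [C → A . c (], [L → . c c], [Y → . A], [Y → . y], [Y → A .] }  — shift, reduce
  I3: { [A → C . c c] }  — shift
  I4: { [Y' → Y .] }  — accept
  I5: { [Y → y .] }  — reduce
  I6: { [A → C c . c] }  — shift
  I7: { [A → C c c .] }  — reduce
  I8: { [C → A L .] }  — reduce
  I9: { [A → . ( (], [A → . C c c], [C → . A L], [C → . A Y Y], [C → . A c (], [C → A Y . Y], [Y → . A], [Y → . y] }  — shift
  I10: { [C → A c . (], [L → c . c] }  — shift
  I11: { [C → A c ( .] }  — reduce
  I12: { [L → c c .] }  — reduce
  I13: { [C → A Y Y .] }  — reduce
  I14: { [A → ( ( .] }  — reduce

No state contains more than one complete item.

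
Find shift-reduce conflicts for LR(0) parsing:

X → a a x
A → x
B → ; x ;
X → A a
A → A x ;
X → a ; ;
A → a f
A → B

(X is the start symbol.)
Augment with X' → X and build the canonical LR(0) collection (I0 = CLOSURE({[X' → . X]}), then GOTO on every symbol after a dot until no new states appear). It has 17 states:
  I0: { [A → . A x ;], [A → . B], [A → . a f], [A → . x], [B → . ; x ;], [X → . A a], [X → . a ; ;], [X → . a a x], [X' → . X] }  — shift
  I1: { [B → ; . x ;] }  — shift
  I2: { [A → A . x ;], [X → A . a] }  — shift
  I3: { [A → B .] }  — reduce
  I4: { [X' → X .] }  — accept
  I5: { [A → a . f], [X → a . ; ;], [X → a . a x] }  — shift
  I6: { [A → x .] }  — reduce
  I7: { [X → a ; . ;] }  — shift
  I8: { [X → a a . x] }  — shift
  I9: { [A → a f .] }  — reduce
  I10: { [X → a a x .] }  — reduce
  I11: { [X → a ; ; .] }  — reduce
  I12: { [X → A a .] }  — reduce
  I13: { [A → A x . ;] }  — shift
  I14: { [A → A x ; .] }  — reduce
  I15: { [B → ; x . ;] }  — shift
  I16: { [B → ; x ; .] }  — reduce

No state contains both a complete item and a shift item.

Answer: No shift-reduce conflicts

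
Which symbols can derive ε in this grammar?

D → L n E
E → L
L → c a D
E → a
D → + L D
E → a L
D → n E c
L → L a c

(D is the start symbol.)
There are no ε-productions, so no non-terminal can derive ε.
No non-terminals are nullable.

Answer: None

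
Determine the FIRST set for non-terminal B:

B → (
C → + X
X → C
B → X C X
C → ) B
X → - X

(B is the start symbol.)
To compute FIRST(B), examine every production with B on the left-hand side, reading each right-hand side left to right until a non-nullable symbol is reached.

FIRST sets of the other non-terminals involved (by the same procedure, iterated to a fixed point):
  FIRST(X) = { ')', '+', '-' }

From B → (:
  - '(' is a terminal: add '(' and stop
From B → X C X:
  - X is a non-terminal: add FIRST(X) \ {ε} = { ')', '+', '-' }
    X is not nullable, so stop

Collecting: FIRST(B) = { '(', ')', '+', '-' }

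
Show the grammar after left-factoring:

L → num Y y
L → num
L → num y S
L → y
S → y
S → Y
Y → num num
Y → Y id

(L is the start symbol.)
L → num L'
L' → Y y
L' → ε
L' → y S
L → y
S → y
S → Y
Y → num num
Y → Y id

Left-factoring transforms A → αβ₁ | αβ₂ into A → αA' and A' → β₁ | β₂
(α is the longest common prefix among the alternatives). Repeat until
no nonterminal has two alternatives with a common prefix.

Round 1: L has alternatives sharing prefix 'num'. Introduce L': L → num L'
  Add: L' → Y y
  Add: L' → ε
  Add: L' → y S

No remaining common prefixes — done.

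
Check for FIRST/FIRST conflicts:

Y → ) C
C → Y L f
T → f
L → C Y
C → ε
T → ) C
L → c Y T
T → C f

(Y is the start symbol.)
A FIRST/FIRST conflict occurs when two productions N → α and N → β for the same non-terminal have FIRST(α) ∩ FIRST(β) ≠ ∅ (with ε ∈ FIRST of a nullable right-hand side, so two nullable alternatives also conflict).

FIRST sets of the non-terminals at (or reachable through a nullable prefix from) the front of some alternative:
  FIRST(Y) = { ')' }
  FIRST(C) = { ')', ε }

Productions for C:
  C → Y L f: FIRST = { ')' }
  C → ε: FIRST = { ε }
Productions for T:
  T → f: FIRST = { 'f' }
  T → ) C: FIRST = { ')' }
  T → C f: FIRST = { ')', 'f' }
Productions for L:
  L → C Y: FIRST = { ')' }
  L → c Y T: FIRST = { 'c' }
Y has only one production, so no FIRST/FIRST conflict is possible there.

Conflict for T: T → f and T → C f
  Overlap: { 'f' }
Conflict for T: T → ) C and T → C f
  Overlap: { ')' }

Answer: Yes. T → f / T → C f on { 'f' }; T → ')' C / T → C f on { ')' }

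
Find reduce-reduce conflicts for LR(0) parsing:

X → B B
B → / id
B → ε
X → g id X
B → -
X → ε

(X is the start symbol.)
Yes — I0: [B → .] vs [X → .]; I6: [B → .] vs [X → .]

A reduce-reduce conflict occurs when an LR(0) state has two complete items [A → α .] and [B → β .] — both call for a reduction, and with no lookahead the parser cannot choose between them.

Augment with X' → X and build the canonical LR(0) collection (I0 = CLOSURE({[X' → . X]}), then GOTO on every symbol after a dot until no new states appear). It has 10 states:
  I0: { [B → . -], [B → . / id], [B → .], [X → . B B], [X → . g id X], [X → .], [X' → . X] }  — shift, 2 reduces
  I1: { [B → - .] }  — reduce
  I2: { [B → / . id] }  — shift
  I3: { [B → . -], [B → . / id], [B → .], [X → B . B] }  — shift, reduce
  I4: { [X' → X .] }  — accept
  I5: { [X → g . id X] }  — shift
  I6: { [B → . -], [B → . / id], [B → .], [X → . B B], [X → . g id X], [X → .], [X → g id . X] }  — shift, 2 reduces
  I7: { [X → g id X .] }  — reduce
  I8: { [X → B B .] }  — reduce
  I9: { [B → / id .] }  — reduce

I0 contains complete items [B → .], [X → .] — reduce-reduce conflict.
I6 contains complete items [B → .], [X → .] — reduce-reduce conflict.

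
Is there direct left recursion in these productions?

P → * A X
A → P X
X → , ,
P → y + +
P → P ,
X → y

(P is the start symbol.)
Direct left recursion occurs when N → N α for some non-terminal N (the right-hand side begins with the left-hand side itself).

P → * A X: starts with '*'
A → P X: starts with P
X → , ,: starts with ','
P → y + +: starts with y
P → P ,: LEFT RECURSIVE (starts with P)
X → y: starts with y

The grammar has direct left recursion on: P.

Answer: Yes, P is left-recursive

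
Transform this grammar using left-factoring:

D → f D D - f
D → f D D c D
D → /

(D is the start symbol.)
D → f D D D'
D' → - f
D' → c D
D → /

Left-factoring transforms A → αβ₁ | αβ₂ into A → αA' and A' → β₁ | β₂
(α is the longest common prefix among the alternatives). Repeat until
no nonterminal has two alternatives with a common prefix.

Round 1: D has alternatives sharing prefix 'f D D'. Introduce D': D → f D D D'
  Add: D' → - f
  Add: D' → c D

No remaining common prefixes — done.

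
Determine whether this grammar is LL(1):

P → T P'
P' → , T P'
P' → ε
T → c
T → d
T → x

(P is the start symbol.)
A grammar is LL(1) if for each non-terminal N with multiple productions, the predict sets of those productions are pairwise disjoint, where PREDICT(N → α) = (FIRST(α) \ {ε}) ∪ (FOLLOW(N) if α ⇒* ε).

Relevant sets:
  FOLLOW(P') = { $ }

For P':
  PREDICT(P' → ',' T P') = { ',' }
  PREDICT(P' → ε) = { $ }
For T:
  PREDICT(T → c) = { 'c' }
  PREDICT(T → d) = { 'd' }
  PREDICT(T → x) = { 'x' }
P has a single production, so nothing to check there.

All predict sets are disjoint. The grammar IS LL(1).

Answer: Yes, the grammar is LL(1).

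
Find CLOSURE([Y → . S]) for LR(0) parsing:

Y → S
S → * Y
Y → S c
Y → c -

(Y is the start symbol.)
To compute CLOSURE, for each item [A → α.Bβ] where B is a non-terminal, add [B → .γ] for all productions B → γ; repeat for the newly added items until nothing changes.

Start with: [Y → . S]
  [Y → . S] has the dot before S: add [S → . * Y]
No further items can be added.

CLOSURE = { [S → . * Y], [Y → . S] }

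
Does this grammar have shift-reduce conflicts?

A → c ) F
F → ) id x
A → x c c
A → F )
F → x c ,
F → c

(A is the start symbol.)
Yes — I4: [F → c .] vs [A → c . ) F]

A shift-reduce conflict occurs when an LR(0) state has both:
  - a complete (reduce) item [A → α .] (dot at the end), and
  - a shift item [B → β . c γ] (dot before a terminal).

Augment with A' → A and build the canonical LR(0) collection (I0 = CLOSURE({[A' → . A]}), then GOTO on every symbol after a dot until no new states appear). It has 17 states:
  I0: { [A → . F )], [A → . c ) F], [A → . x c c], [A' → . A], [F → . ) id x], [F → . c], [F → . x c ,] }  — shift
  I1: { [F → ) . id x] }  — shift
  I2: { [A' → A .] }  — accept
  I3: { [A → F . )] }  — shift
  I4: { [A → c . ) F], [F → c .] }  — shift, reduce
  I5: { [A → x . c c], [F → x . c ,] }  — shift
  I6: { [A → x c . c], [F → x c . ,] }  — shift
  I7: { [F → x c , .] }  — reduce
  I8: { [A → x c c .] }  — reduce
  I9: { [A → c ) . F], [F → . ) id x], [F → . c], [F → . x c ,] }  — shift
  I10: { [A → c ) F .] }  — reduce
  I11: { [F → c .] }  — reduce
  I12: { [F → x . c ,] }  — shift
  I13: { [F → x c . ,] }  — shift
  I14: { [A → F ) .] }  — reduce
  I15: { [F → ) id . x] }  — shift
  I16: { [F → ) id x .] }  — reduce

I4 contains reduce item [F → c .] and shift item [A → c . ) F] — shift-reduce conflict.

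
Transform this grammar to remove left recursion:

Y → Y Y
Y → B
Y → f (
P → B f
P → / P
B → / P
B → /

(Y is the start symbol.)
Y → B Y'
Y → f ( Y'
Y' → Y Y'
Y' → ε
P → B f
P → / P
B → / P
B → /

Y is directly left-recursive. The standard transformation for
  A → A α₁ | ... | A α_m | β₁ | ... | β_n
is
  A  → β₁ A' | ... | β_n A'
  A' → α₁ A' | ... | α_m A' | ε

Y → B becomes Y → B Y'
Y → f ( becomes Y → f ( Y'
Y → Y Y becomes Y' → Y Y'
Add Y' → ε

Productions for other non-terminals are unchanged:
  P → B f
  P → / P
  B → / P
  B → /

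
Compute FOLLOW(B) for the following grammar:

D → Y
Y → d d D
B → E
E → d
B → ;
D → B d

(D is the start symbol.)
In D → B d: B is followed by d, add FIRST(d) \ {ε} = { 'd' }

Taking the union: FOLLOW(B) = { 'd' }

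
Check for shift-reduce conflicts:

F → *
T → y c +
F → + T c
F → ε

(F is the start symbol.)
Yes — I0: [F → .] vs [F → . *]

Augment with F' → F and build the canonical LR(0) collection (I0 = CLOSURE({[F' → . F]}), then GOTO on every symbol after a dot until no new states appear). It has 9 states:
  I0: { [F → . *], [F → . + T c], [F → .], [F' → . F] }  — shift, reduce
  I1: { [F → * .] }  — reduce
  I2: { [F → + . T c], [T → . y c +] }  — shift
  I3: { [F' → F .] }  — accept
  I4: { [F → + T . c] }  — shift
  I5: { [T → y . c +] }  — shift
  I6: { [T → y c . +] }  — shift
  I7: { [T → y c + .] }  — reduce
  I8: { [F → + T c .] }  — reduce

I0 contains reduce item [F → .] and shift items [F → . *], [F → . + T c] — shift-reduce conflict.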